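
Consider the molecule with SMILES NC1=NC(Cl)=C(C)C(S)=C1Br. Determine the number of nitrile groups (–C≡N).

Scan the SMILES for the nitrile motif — none present.
Groups that are present: 1 primary amine, 1 thiol.

0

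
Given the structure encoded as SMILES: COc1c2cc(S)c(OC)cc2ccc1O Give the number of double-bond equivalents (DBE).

7

Molecular formula: C12H12O3S.
DoU = (2C + 2 + N − H − X) / 2, where X is the halogen count and O/S are ignored.
    = (2·12 + 2 + 0 − 12 − 0) / 2 = 14 / 2 = 7.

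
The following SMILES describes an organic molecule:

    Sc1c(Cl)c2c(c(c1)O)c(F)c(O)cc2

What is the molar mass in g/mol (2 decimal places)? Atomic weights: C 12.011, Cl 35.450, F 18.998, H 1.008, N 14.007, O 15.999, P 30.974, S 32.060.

244.66 g/mol

First, the molecular formula is C10H6ClFO2S (counting implicit H from valence).
  C: 10 × 12.011 = 120.110
  Cl: 1 × 35.450 = 35.450
  F: 1 × 18.998 = 18.998
  H: 6 × 1.008 = 6.048
  O: 2 × 15.999 = 31.998
  S: 1 × 32.060 = 32.060
Sum: 10×12.011 + 1×35.450 + 1×18.998 + 6×1.008 + 2×15.999 + 1×32.060 = 244.664 → 244.66 g/mol.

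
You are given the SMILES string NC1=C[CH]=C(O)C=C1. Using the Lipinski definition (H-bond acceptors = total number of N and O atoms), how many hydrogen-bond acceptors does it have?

2

N atoms: 1; O atoms: 1.
Lipinski HBA = 1 + 1 = 2.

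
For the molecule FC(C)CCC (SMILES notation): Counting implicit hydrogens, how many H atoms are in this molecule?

11

Walk through each heavy atom and fill implicit hydrogens from standard valence (C 4, N 3, O 2, S 2, halogen 1):
  atom 1: F (halogen, monovalent) → 0 H
  atom 2: C, bond orders sum to 3 (valence 4) → 1 H
  atom 3: C, bond orders sum to 1 (valence 4) → 3 H
  atom 4: C, bond orders sum to 2 (valence 4) → 2 H
  atom 5: C, bond orders sum to 2 (valence 4) → 2 H
  atom 6: C, bond orders sum to 1 (valence 4) → 3 H
Total hydrogens: 11.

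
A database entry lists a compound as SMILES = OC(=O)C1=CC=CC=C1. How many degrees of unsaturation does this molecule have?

Degree of unsaturation = (number of rings) + (number of π bonds).
Ring closures in the SMILES: 1.
π bonds: 4 double bonds (each 1 DoU) → 4 DoU from unsaturation.
Total DoU = 1 + 4 = 5.

5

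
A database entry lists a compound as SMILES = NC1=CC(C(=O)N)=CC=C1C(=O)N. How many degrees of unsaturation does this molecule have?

6

Degree of unsaturation = (number of rings) + (number of π bonds).
Ring closures in the SMILES: 1.
π bonds: 5 double bonds (each 1 DoU) → 5 DoU from unsaturation.
Total DoU = 1 + 5 = 6.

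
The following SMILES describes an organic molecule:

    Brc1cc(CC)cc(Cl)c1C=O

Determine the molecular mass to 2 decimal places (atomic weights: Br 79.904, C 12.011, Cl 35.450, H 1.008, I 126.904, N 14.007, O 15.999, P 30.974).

247.52 g/mol

First, the molecular formula is C9H8BrClO (counting implicit H from valence).
  Br: 1 × 79.904 = 79.904
  C: 9 × 12.011 = 108.099
  Cl: 1 × 35.450 = 35.450
  H: 8 × 1.008 = 8.064
  O: 1 × 15.999 = 15.999
Sum: 1×79.904 + 9×12.011 + 1×35.450 + 8×1.008 + 1×15.999 = 247.516 → 247.52 g/mol.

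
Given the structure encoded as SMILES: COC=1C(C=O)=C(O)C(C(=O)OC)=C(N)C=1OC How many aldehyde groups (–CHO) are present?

The aldehyde motif appears at heavy-atom position 5 in the SMILES.
Other groups present: 1 ester, 2 ether, 1 hydroxyl, 1 primary amine.
Aldehyde count: 1.

1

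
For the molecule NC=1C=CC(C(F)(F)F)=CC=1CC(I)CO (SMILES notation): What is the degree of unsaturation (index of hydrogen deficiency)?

Molecular formula: C10H11F3INO.
DoU = (2C + 2 + N − H − X) / 2, where X is the halogen count and O/S are ignored.
    = (2·10 + 2 + 1 − 11 − 4) / 2 = 8 / 2 = 4.

4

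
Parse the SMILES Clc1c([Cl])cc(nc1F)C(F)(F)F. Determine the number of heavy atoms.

13

Every atom symbol written in the SMILES (organic subset) is one heavy atom; implicit H are not written.
Heavy atoms by element → C:6, Cl:2, F:4, N:1.
Total: 13.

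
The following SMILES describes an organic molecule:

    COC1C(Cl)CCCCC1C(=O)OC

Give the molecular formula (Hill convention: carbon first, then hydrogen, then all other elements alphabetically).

Walk through each heavy atom and fill implicit hydrogens from standard valence (C 4, N 3, O 2, S 2, halogen 1):
  atom 1: C, bond orders sum to 1 (valence 4) → 3 H
  atom 2: O, bond orders sum to 2 (valence 2) → 0 H
  atom 3: C, bond orders sum to 3 (valence 4) → 1 H
  atom 4: C, bond orders sum to 3 (valence 4) → 1 H
  atom 5: Cl (halogen, monovalent) → 0 H
  atom 6: C, bond orders sum to 2 (valence 4) → 2 H
  atom 7: C, bond orders sum to 2 (valence 4) → 2 H
  atom 8: C, bond orders sum to 2 (valence 4) → 2 H
  atom 9: C, bond orders sum to 2 (valence 4) → 2 H
  atom 10: C, bond orders sum to 3 (valence 4) → 1 H
  atom 11: C, bond orders sum to 4 (valence 4) → 0 H
  atom 12: O, bond orders sum to 2 (valence 2) → 0 H
  atom 13: O, bond orders sum to 2 (valence 2) → 0 H
  atom 14: C, bond orders sum to 1 (valence 4) → 3 H
Totals → C:10, H:17, Cl:1, O:3.

C10H17ClO3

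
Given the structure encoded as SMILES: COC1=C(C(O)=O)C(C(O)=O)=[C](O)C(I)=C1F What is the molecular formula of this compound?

Walk through each heavy atom and fill implicit hydrogens from standard valence (C 4, N 3, O 2, S 2, halogen 1):
  atom 1: C, bond orders sum to 1 (valence 4) → 3 H
  atom 2: O, bond orders sum to 2 (valence 2) → 0 H
  atom 3: C, bond orders sum to 4 (valence 4) → 0 H
  atom 4: C, bond orders sum to 4 (valence 4) → 0 H
  atom 5: C, bond orders sum to 4 (valence 4) → 0 H
  atom 6: O, bond orders sum to 1 (valence 2) → 1 H
  atom 7: O, bond orders sum to 2 (valence 2) → 0 H
  atom 8: C, bond orders sum to 4 (valence 4) → 0 H
  atom 9: C, bond orders sum to 4 (valence 4) → 0 H
  atom 10: O, bond orders sum to 1 (valence 2) → 1 H
  atom 11: O, bond orders sum to 2 (valence 2) → 0 H
  atom 12: C with explicit H count 0
  atom 13: O, bond orders sum to 1 (valence 2) → 1 H
  atom 14: C, bond orders sum to 4 (valence 4) → 0 H
  atom 15: I (halogen, monovalent) → 0 H
  atom 16: C, bond orders sum to 4 (valence 4) → 0 H
  atom 17: F (halogen, monovalent) → 0 H
Totals → C:9, H:6, F:1, I:1, O:6.

C9H6FIO6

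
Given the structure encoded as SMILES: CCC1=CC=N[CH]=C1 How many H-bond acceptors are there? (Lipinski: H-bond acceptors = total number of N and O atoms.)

N atoms: 1; O atoms: 0.
Lipinski HBA = 1 + 0 = 1.

1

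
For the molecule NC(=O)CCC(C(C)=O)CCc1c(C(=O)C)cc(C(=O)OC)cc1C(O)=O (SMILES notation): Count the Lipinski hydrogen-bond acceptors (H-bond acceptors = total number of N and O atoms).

N atoms: 1; O atoms: 7.
Lipinski HBA = 1 + 7 = 8.

8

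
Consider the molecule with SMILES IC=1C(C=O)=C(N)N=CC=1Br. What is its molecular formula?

Walk through each heavy atom and fill implicit hydrogens from standard valence (C 4, N 3, O 2, S 2, halogen 1):
  atom 1: I (halogen, monovalent) → 0 H
  atom 2: C, bond orders sum to 4 (valence 4) → 0 H
  atom 3: C, bond orders sum to 4 (valence 4) → 0 H
  atom 4: C, bond orders sum to 3 (valence 4) → 1 H
  atom 5: O, bond orders sum to 2 (valence 2) → 0 H
  atom 6: C, bond orders sum to 4 (valence 4) → 0 H
  atom 7: N, bond orders sum to 1 (valence 3) → 2 H
  atom 8: N, bond orders sum to 3 (valence 3) → 0 H
  atom 9: C, bond orders sum to 3 (valence 4) → 1 H
  atom 10: C, bond orders sum to 4 (valence 4) → 0 H
  atom 11: Br (halogen, monovalent) → 0 H
Totals → C:6, H:4, Br:1, I:1, N:2, O:1.
In Hill order: C6H4BrIN2O.

C6H4BrIN2O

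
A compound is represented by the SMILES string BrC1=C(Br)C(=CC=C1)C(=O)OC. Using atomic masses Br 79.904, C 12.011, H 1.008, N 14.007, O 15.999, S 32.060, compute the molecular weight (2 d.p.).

293.94 g/mol

First, the molecular formula is C8H6Br2O2 (counting implicit H from valence).
  Br: 2 × 79.904 = 159.808
  C: 8 × 12.011 = 96.088
  H: 6 × 1.008 = 6.048
  O: 2 × 15.999 = 31.998
Sum: 2×79.904 + 8×12.011 + 6×1.008 + 2×15.999 = 293.942 → 293.94 g/mol.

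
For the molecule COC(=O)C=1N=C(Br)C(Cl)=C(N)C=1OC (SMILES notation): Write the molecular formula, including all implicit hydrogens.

Walk through each heavy atom and fill implicit hydrogens from standard valence (C 4, N 3, O 2, S 2, halogen 1):
  atom 1: C, bond orders sum to 1 (valence 4) → 3 H
  atom 2: O, bond orders sum to 2 (valence 2) → 0 H
  atom 3: C, bond orders sum to 4 (valence 4) → 0 H
  atom 4: O, bond orders sum to 2 (valence 2) → 0 H
  atom 5: C, bond orders sum to 4 (valence 4) → 0 H
  atom 6: N, bond orders sum to 3 (valence 3) → 0 H
  atom 7: C, bond orders sum to 4 (valence 4) → 0 H
  atom 8: Br (halogen, monovalent) → 0 H
  atom 9: C, bond orders sum to 4 (valence 4) → 0 H
  atom 10: Cl (halogen, monovalent) → 0 H
  atom 11: C, bond orders sum to 4 (valence 4) → 0 H
  atom 12: N, bond orders sum to 1 (valence 3) → 2 H
  atom 13: C, bond orders sum to 4 (valence 4) → 0 H
  atom 14: O, bond orders sum to 2 (valence 2) → 0 H
  atom 15: C, bond orders sum to 1 (valence 4) → 3 H
Totals → C:8, H:8, Br:1, Cl:1, N:2, O:3.

C8H8BrClN2O3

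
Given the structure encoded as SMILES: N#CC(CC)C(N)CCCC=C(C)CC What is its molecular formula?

Walk through each heavy atom and fill implicit hydrogens from standard valence (C 4, N 3, O 2, S 2, halogen 1):
  atom 1: N, bond orders sum to 3 (valence 3) → 0 H
  atom 2: C, bond orders sum to 4 (valence 4) → 0 H
  atom 3: C, bond orders sum to 3 (valence 4) → 1 H
  atom 4: C, bond orders sum to 2 (valence 4) → 2 H
  atom 5: C, bond orders sum to 1 (valence 4) → 3 H
  atom 6: C, bond orders sum to 3 (valence 4) → 1 H
  atom 7: N, bond orders sum to 1 (valence 3) → 2 H
  atom 8: C, bond orders sum to 2 (valence 4) → 2 H
  atom 9: C, bond orders sum to 2 (valence 4) → 2 H
  atom 10: C, bond orders sum to 2 (valence 4) → 2 H
  atom 11: C, bond orders sum to 3 (valence 4) → 1 H
  atom 12: C, bond orders sum to 4 (valence 4) → 0 H
  atom 13: C, bond orders sum to 1 (valence 4) → 3 H
  atom 14: C, bond orders sum to 2 (valence 4) → 2 H
  atom 15: C, bond orders sum to 1 (valence 4) → 3 H
Totals → C:13, H:24, N:2.

C13H24N2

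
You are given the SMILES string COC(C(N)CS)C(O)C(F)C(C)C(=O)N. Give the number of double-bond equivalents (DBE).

Molecular formula: C9H19FN2O3S.
DoU = (2C + 2 + N − H − X) / 2, where X is the halogen count and O/S are ignored.
    = (2·9 + 2 + 2 − 19 − 1) / 2 = 2 / 2 = 1.

1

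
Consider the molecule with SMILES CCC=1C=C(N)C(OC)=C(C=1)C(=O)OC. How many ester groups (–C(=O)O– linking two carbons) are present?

1

The ester motif appears at heavy-atom position 12 in the SMILES.
Other groups present: 1 ether, 1 primary amine.
Ester count: 1.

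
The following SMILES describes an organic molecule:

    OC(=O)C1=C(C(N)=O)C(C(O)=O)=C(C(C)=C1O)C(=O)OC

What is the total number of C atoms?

Count every carbon token in the SMILES (each C, including those in ring-closure positions and inside branches).
Carbon count: 12.

12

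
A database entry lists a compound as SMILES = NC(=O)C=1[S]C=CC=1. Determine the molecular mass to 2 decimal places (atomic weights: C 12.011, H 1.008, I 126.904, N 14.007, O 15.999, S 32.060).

First, the molecular formula is C5H5NOS (counting implicit H from valence).
  C: 5 × 12.011 = 60.055
  H: 5 × 1.008 = 5.040
  N: 1 × 14.007 = 14.007
  O: 1 × 15.999 = 15.999
  S: 1 × 32.060 = 32.060
Sum: 5×12.011 + 5×1.008 + 1×14.007 + 1×15.999 + 1×32.060 = 127.161 → 127.16 g/mol.

127.16 g/mol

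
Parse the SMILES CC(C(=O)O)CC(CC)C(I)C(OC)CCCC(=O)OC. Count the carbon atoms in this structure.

15

Count every carbon token in the SMILES (each C, including those in ring-closure positions and inside branches).
Carbon count: 15.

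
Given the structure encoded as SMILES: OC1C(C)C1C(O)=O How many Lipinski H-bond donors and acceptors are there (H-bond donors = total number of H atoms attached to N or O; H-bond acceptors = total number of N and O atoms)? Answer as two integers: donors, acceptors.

2, 3

Donors: find every N or O and count the H atoms it carries.
  atom 1 (O): bond orders sum to 1 → 1 H
  atom 7 (O): bond orders sum to 1 → 1 H
  atom 8 (O): bond orders sum to 2 → 0 H
Lipinski HBD = 2.
Acceptors: N atoms = 0, O atoms = 3 → HBA = 3.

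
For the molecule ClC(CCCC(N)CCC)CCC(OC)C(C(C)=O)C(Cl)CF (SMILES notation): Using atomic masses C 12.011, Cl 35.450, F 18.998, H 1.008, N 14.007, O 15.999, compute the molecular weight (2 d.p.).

First, the molecular formula is C17H32Cl2FNO2 (counting implicit H from valence).
  C: 17 × 12.011 = 204.187
  Cl: 2 × 35.450 = 70.900
  F: 1 × 18.998 = 18.998
  H: 32 × 1.008 = 32.256
  N: 1 × 14.007 = 14.007
  O: 2 × 15.999 = 31.998
Sum: 17×12.011 + 2×35.450 + 1×18.998 + 32×1.008 + 1×14.007 + 2×15.999 = 372.346 → 372.35 g/mol.

372.35 g/mol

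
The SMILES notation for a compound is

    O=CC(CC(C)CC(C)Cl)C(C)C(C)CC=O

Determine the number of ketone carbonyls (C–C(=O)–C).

Scan the SMILES for the ketone motif — none present.
Groups that are present: 2 aldehyde.

0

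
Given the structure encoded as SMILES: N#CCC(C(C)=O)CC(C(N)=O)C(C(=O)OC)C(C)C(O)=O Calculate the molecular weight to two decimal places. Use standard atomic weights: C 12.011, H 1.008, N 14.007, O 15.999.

312.32 g/mol

First, the molecular formula is C14H20N2O6 (counting implicit H from valence).
  C: 14 × 12.011 = 168.154
  H: 20 × 1.008 = 20.160
  N: 2 × 14.007 = 28.014
  O: 6 × 15.999 = 95.994
Sum: 14×12.011 + 20×1.008 + 2×14.007 + 6×15.999 = 312.322 → 312.32 g/mol.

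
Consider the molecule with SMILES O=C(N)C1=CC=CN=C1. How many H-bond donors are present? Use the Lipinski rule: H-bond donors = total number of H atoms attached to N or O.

2

Donors: find every N or O and count the H atoms it carries.
  atom 1 (O): bond orders sum to 2 → 0 H
  atom 3 (N): bond orders sum to 1 → 2 H
  atom 8 (N): bond orders sum to 3 → 0 H
Lipinski HBD = 2.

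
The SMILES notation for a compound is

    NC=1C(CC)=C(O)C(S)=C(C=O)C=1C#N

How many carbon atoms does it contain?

Count every carbon token in the SMILES (each C, including those in ring-closure positions and inside branches).
Carbon count: 10.

10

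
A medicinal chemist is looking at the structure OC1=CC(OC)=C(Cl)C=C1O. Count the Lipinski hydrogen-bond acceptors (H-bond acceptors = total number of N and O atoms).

3

N atoms: 0; O atoms: 3.
Lipinski HBA = 0 + 3 = 3.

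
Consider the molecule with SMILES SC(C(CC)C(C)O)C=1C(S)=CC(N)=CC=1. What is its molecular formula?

Walk through each heavy atom and fill implicit hydrogens from standard valence (C 4, N 3, O 2, S 2, halogen 1):
  atom 1: S, bond orders sum to 1 (valence 2) → 1 H
  atom 2: C, bond orders sum to 3 (valence 4) → 1 H
  atom 3: C, bond orders sum to 3 (valence 4) → 1 H
  atom 4: C, bond orders sum to 2 (valence 4) → 2 H
  atom 5: C, bond orders sum to 1 (valence 4) → 3 H
  atom 6: C, bond orders sum to 3 (valence 4) → 1 H
  atom 7: C, bond orders sum to 1 (valence 4) → 3 H
  atom 8: O, bond orders sum to 1 (valence 2) → 1 H
  atom 9: C, bond orders sum to 4 (valence 4) → 0 H
  atom 10: C, bond orders sum to 4 (valence 4) → 0 H
  atom 11: S, bond orders sum to 1 (valence 2) → 1 H
  atom 12: C, bond orders sum to 3 (valence 4) → 1 H
  atom 13: C, bond orders sum to 4 (valence 4) → 0 H
  atom 14: N, bond orders sum to 1 (valence 3) → 2 H
  atom 15: C, bond orders sum to 3 (valence 4) → 1 H
  atom 16: C, bond orders sum to 3 (valence 4) → 1 H
Totals → C:12, H:19, N:1, O:1, S:2.
In Hill order: C12H19NOS2.

C12H19NOS2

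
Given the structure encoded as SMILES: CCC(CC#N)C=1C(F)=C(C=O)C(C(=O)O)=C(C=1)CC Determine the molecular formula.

Walk through each heavy atom and fill implicit hydrogens from standard valence (C 4, N 3, O 2, S 2, halogen 1):
  atom 1: C, bond orders sum to 1 (valence 4) → 3 H
  atom 2: C, bond orders sum to 2 (valence 4) → 2 H
  atom 3: C, bond orders sum to 3 (valence 4) → 1 H
  atom 4: C, bond orders sum to 2 (valence 4) → 2 H
  atom 5: C, bond orders sum to 4 (valence 4) → 0 H
  atom 6: N, bond orders sum to 3 (valence 3) → 0 H
  atom 7: C, bond orders sum to 4 (valence 4) → 0 H
  atom 8: C, bond orders sum to 4 (valence 4) → 0 H
  atom 9: F (halogen, monovalent) → 0 H
  atom 10: C, bond orders sum to 4 (valence 4) → 0 H
  atom 11: C, bond orders sum to 3 (valence 4) → 1 H
  atom 12: O, bond orders sum to 2 (valence 2) → 0 H
  atom 13: C, bond orders sum to 4 (valence 4) → 0 H
  atom 14: C, bond orders sum to 4 (valence 4) → 0 H
  atom 15: O, bond orders sum to 2 (valence 2) → 0 H
  atom 16: O, bond orders sum to 1 (valence 2) → 1 H
  atom 17: C, bond orders sum to 4 (valence 4) → 0 H
  atom 18: C, bond orders sum to 3 (valence 4) → 1 H
  atom 19: C, bond orders sum to 2 (valence 4) → 2 H
  atom 20: C, bond orders sum to 1 (valence 4) → 3 H
Totals → C:15, H:16, F:1, N:1, O:3.

C15H16FNO3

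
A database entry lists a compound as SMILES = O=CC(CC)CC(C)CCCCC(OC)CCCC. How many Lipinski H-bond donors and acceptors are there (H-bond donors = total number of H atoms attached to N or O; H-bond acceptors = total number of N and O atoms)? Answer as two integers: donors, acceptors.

Donors: find every N or O and count the H atoms it carries.
  atom 1 (O): bond orders sum to 2 → 0 H
  atom 14 (O): bond orders sum to 2 → 0 H
Lipinski HBD = 0.
Acceptors: N atoms = 0, O atoms = 2 → HBA = 2.

0, 2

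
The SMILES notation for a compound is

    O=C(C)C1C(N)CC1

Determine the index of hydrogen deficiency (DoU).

2

Degree of unsaturation = (number of rings) + (number of π bonds).
Ring closures in the SMILES: 1.
π bonds: 1 double bond (each 1 DoU) → 1 DoU from unsaturation.
Total DoU = 1 + 1 = 2.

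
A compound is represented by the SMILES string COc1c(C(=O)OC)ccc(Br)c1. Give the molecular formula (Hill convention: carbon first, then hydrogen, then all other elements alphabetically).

Walk through each heavy atom and fill implicit hydrogens from standard valence (C 4, N 3, O 2, S 2, halogen 1); for lowercase aromatic atoms, an aromatic c carries 1 H when it has two neighbours and 0 H with three, and aromatic n carries 0 H:
  atom 1: C, bond orders sum to 1 (valence 4) → 3 H
  atom 2: O, bond orders sum to 2 (valence 2) → 0 H
  atom 3: aromatic c, 3 neighbours → 0 H
  atom 4: aromatic c, 3 neighbours → 0 H
  atom 5: C, bond orders sum to 4 (valence 4) → 0 H
  atom 6: O, bond orders sum to 2 (valence 2) → 0 H
  atom 7: O, bond orders sum to 2 (valence 2) → 0 H
  atom 8: C, bond orders sum to 1 (valence 4) → 3 H
  atom 9: aromatic c, 2 neighbours → 1 H
  atom 10: aromatic c, 2 neighbours → 1 H
  atom 11: aromatic c, 3 neighbours → 0 H
  atom 12: Br (halogen, monovalent) → 0 H
  atom 13: aromatic c, 2 neighbours → 1 H
Totals → C:9, H:9, Br:1, O:3.

C9H9BrO3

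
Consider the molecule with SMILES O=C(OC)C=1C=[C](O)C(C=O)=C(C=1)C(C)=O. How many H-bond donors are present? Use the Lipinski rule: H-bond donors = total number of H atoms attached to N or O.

1

Donors: find every N or O and count the H atoms it carries.
  atom 1 (O): bond orders sum to 2 → 0 H
  atom 3 (O): bond orders sum to 2 → 0 H
  atom 8 (O): bond orders sum to 1 → 1 H
  atom 11 (O): bond orders sum to 2 → 0 H
  atom 16 (O): bond orders sum to 2 → 0 H
Lipinski HBD = 1.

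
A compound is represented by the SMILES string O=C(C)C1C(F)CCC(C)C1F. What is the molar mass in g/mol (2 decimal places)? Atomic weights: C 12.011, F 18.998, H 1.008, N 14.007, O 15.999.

176.21 g/mol

First, the molecular formula is C9H14F2O (counting implicit H from valence).
  C: 9 × 12.011 = 108.099
  F: 2 × 18.998 = 37.996
  H: 14 × 1.008 = 14.112
  O: 1 × 15.999 = 15.999
Sum: 9×12.011 + 2×18.998 + 14×1.008 + 1×15.999 = 176.206 → 176.21 g/mol.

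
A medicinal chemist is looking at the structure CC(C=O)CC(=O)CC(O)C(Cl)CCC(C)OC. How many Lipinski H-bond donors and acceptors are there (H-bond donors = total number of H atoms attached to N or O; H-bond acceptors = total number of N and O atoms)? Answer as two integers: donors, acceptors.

1, 4

Donors: find every N or O and count the H atoms it carries.
  atom 4 (O): bond orders sum to 2 → 0 H
  atom 7 (O): bond orders sum to 2 → 0 H
  atom 10 (O): bond orders sum to 1 → 1 H
  atom 17 (O): bond orders sum to 2 → 0 H
Lipinski HBD = 1.
Acceptors: N atoms = 0, O atoms = 4 → HBA = 4.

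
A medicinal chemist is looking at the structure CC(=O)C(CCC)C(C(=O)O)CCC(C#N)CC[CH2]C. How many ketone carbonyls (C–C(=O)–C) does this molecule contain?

The ketone motif appears at heavy-atom position 2 in the SMILES.
Other groups present: 1 carboxylic acid, 1 nitrile.
Ketone count: 1.

1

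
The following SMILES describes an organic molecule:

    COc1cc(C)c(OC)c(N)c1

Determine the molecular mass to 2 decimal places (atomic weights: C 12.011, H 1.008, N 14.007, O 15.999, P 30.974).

167.21 g/mol

First, the molecular formula is C9H13NO2 (counting implicit H from valence).
  C: 9 × 12.011 = 108.099
  H: 13 × 1.008 = 13.104
  N: 1 × 14.007 = 14.007
  O: 2 × 15.999 = 31.998
Sum: 9×12.011 + 13×1.008 + 1×14.007 + 2×15.999 = 167.208 → 167.21 g/mol.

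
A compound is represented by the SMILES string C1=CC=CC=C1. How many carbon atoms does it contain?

Count every carbon token in the SMILES (each C, including those in ring-closure positions and inside branches).
Carbon count: 6.

6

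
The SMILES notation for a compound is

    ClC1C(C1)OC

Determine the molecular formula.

C4H7ClO

Walk through each heavy atom and fill implicit hydrogens from standard valence (C 4, N 3, O 2, S 2, halogen 1):
  atom 1: Cl (halogen, monovalent) → 0 H
  atom 2: C, bond orders sum to 3 (valence 4) → 1 H
  atom 3: C, bond orders sum to 3 (valence 4) → 1 H
  atom 4: C, bond orders sum to 2 (valence 4) → 2 H
  atom 5: O, bond orders sum to 2 (valence 2) → 0 H
  atom 6: C, bond orders sum to 1 (valence 4) → 3 H
Totals → C:4, H:7, Cl:1, O:1.
In Hill order: C4H7ClO.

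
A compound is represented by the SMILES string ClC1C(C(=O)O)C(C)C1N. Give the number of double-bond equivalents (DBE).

Molecular formula: C6H10ClNO2.
DoU = (2C + 2 + N − H − X) / 2, where X is the halogen count and O/S are ignored.
    = (2·6 + 2 + 1 − 10 − 1) / 2 = 4 / 2 = 2.

2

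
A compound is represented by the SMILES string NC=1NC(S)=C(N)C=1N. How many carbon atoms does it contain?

4

Count every carbon token in the SMILES (each C, including those in ring-closure positions and inside branches).
Carbon count: 4.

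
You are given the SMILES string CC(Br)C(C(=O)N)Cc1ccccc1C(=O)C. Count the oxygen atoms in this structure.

Scan the SMILES for O atoms (remember two-letter symbols like Cl and Br are single atoms).
Oxygen count: 2.

2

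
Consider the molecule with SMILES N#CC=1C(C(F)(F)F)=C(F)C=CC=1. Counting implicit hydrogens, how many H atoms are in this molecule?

Walk through each heavy atom and fill implicit hydrogens from standard valence (C 4, N 3, O 2, S 2, halogen 1):
  atom 1: N, bond orders sum to 3 (valence 3) → 0 H
  atom 2: C, bond orders sum to 4 (valence 4) → 0 H
  atom 3: C, bond orders sum to 4 (valence 4) → 0 H
  atom 4: C, bond orders sum to 4 (valence 4) → 0 H
  atom 5: C, bond orders sum to 4 (valence 4) → 0 H
  atom 6: F (halogen, monovalent) → 0 H
  atom 7: F (halogen, monovalent) → 0 H
  atom 8: F (halogen, monovalent) → 0 H
  atom 9: C, bond orders sum to 4 (valence 4) → 0 H
  atom 10: F (halogen, monovalent) → 0 H
  atom 11: C, bond orders sum to 3 (valence 4) → 1 H
  atom 12: C, bond orders sum to 3 (valence 4) → 1 H
  atom 13: C, bond orders sum to 3 (valence 4) → 1 H
Total hydrogens: 3.

3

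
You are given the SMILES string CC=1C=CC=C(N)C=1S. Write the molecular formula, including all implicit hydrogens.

C7H9NS

Walk through each heavy atom and fill implicit hydrogens from standard valence (C 4, N 3, O 2, S 2, halogen 1):
  atom 1: C, bond orders sum to 1 (valence 4) → 3 H
  atom 2: C, bond orders sum to 4 (valence 4) → 0 H
  atom 3: C, bond orders sum to 3 (valence 4) → 1 H
  atom 4: C, bond orders sum to 3 (valence 4) → 1 H
  atom 5: C, bond orders sum to 3 (valence 4) → 1 H
  atom 6: C, bond orders sum to 4 (valence 4) → 0 H
  atom 7: N, bond orders sum to 1 (valence 3) → 2 H
  atom 8: C, bond orders sum to 4 (valence 4) → 0 H
  atom 9: S, bond orders sum to 1 (valence 2) → 1 H
Totals → C:7, H:9, N:1, S:1.
In Hill order: C7H9NS.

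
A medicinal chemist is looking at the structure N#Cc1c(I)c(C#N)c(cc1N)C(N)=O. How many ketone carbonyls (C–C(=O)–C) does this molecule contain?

0

Scan the SMILES for the ketone motif — none present.
Groups that are present: 1 amide, 2 nitrile, 1 primary amine.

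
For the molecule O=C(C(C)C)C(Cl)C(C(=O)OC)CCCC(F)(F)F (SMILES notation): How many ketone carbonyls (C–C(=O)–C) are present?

The ketone motif appears at heavy-atom position 2 in the SMILES.
Other groups present: 1 ester.
Ketone count: 1.

1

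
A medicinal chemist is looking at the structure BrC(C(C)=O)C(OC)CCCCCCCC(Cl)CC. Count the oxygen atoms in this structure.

Scan the SMILES for O atoms (remember two-letter symbols like Cl and Br are single atoms).
Oxygen count: 2.

2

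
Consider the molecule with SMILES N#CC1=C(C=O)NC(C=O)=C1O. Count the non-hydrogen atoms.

Every atom symbol written in the SMILES (organic subset) is one heavy atom; implicit H are not written.
Heavy atoms by element → C:7, N:2, O:3.
Total: 12.

12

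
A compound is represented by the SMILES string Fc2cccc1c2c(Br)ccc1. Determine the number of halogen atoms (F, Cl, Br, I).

2

Halogen atoms appear at heavy-atom positions 1, 9 (1×Br, 1×F).
Halogen count: 2.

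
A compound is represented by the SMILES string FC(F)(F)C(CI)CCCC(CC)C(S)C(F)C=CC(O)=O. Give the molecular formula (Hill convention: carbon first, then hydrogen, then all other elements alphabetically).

C14H21F4IO2S

Walk through each heavy atom and fill implicit hydrogens from standard valence (C 4, N 3, O 2, S 2, halogen 1):
  atom 1: F (halogen, monovalent) → 0 H
  atom 2: C, bond orders sum to 4 (valence 4) → 0 H
  atom 3: F (halogen, monovalent) → 0 H
  atom 4: F (halogen, monovalent) → 0 H
  atom 5: C, bond orders sum to 3 (valence 4) → 1 H
  atom 6: C, bond orders sum to 2 (valence 4) → 2 H
  atom 7: I (halogen, monovalent) → 0 H
  atom 8: C, bond orders sum to 2 (valence 4) → 2 H
  atom 9: C, bond orders sum to 2 (valence 4) → 2 H
  atom 10: C, bond orders sum to 2 (valence 4) → 2 H
  atom 11: C, bond orders sum to 3 (valence 4) → 1 H
  atom 12: C, bond orders sum to 2 (valence 4) → 2 H
  atom 13: C, bond orders sum to 1 (valence 4) → 3 H
  atom 14: C, bond orders sum to 3 (valence 4) → 1 H
  atom 15: S, bond orders sum to 1 (valence 2) → 1 H
  atom 16: C, bond orders sum to 3 (valence 4) → 1 H
  atom 17: F (halogen, monovalent) → 0 H
  atom 18: C, bond orders sum to 3 (valence 4) → 1 H
  atom 19: C, bond orders sum to 3 (valence 4) → 1 H
  atom 20: C, bond orders sum to 4 (valence 4) → 0 H
  atom 21: O, bond orders sum to 1 (valence 2) → 1 H
  atom 22: O, bond orders sum to 2 (valence 2) → 0 H
Totals → C:14, H:21, F:4, I:1, O:2, S:1.
In Hill order: C14H21F4IO2S.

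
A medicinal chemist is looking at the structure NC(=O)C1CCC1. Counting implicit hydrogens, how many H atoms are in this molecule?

9

Walk through each heavy atom and fill implicit hydrogens from standard valence (C 4, N 3, O 2, S 2, halogen 1):
  atom 1: N, bond orders sum to 1 (valence 3) → 2 H
  atom 2: C, bond orders sum to 4 (valence 4) → 0 H
  atom 3: O, bond orders sum to 2 (valence 2) → 0 H
  atom 4: C, bond orders sum to 3 (valence 4) → 1 H
  atom 5: C, bond orders sum to 2 (valence 4) → 2 H
  atom 6: C, bond orders sum to 2 (valence 4) → 2 H
  atom 7: C, bond orders sum to 2 (valence 4) → 2 H
Total hydrogens: 9.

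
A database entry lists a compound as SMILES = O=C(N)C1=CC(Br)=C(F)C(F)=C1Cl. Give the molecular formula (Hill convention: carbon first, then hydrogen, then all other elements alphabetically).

Walk through each heavy atom and fill implicit hydrogens from standard valence (C 4, N 3, O 2, S 2, halogen 1):
  atom 1: O, bond orders sum to 2 (valence 2) → 0 H
  atom 2: C, bond orders sum to 4 (valence 4) → 0 H
  atom 3: N, bond orders sum to 1 (valence 3) → 2 H
  atom 4: C, bond orders sum to 4 (valence 4) → 0 H
  atom 5: C, bond orders sum to 3 (valence 4) → 1 H
  atom 6: C, bond orders sum to 4 (valence 4) → 0 H
  atom 7: Br (halogen, monovalent) → 0 H
  atom 8: C, bond orders sum to 4 (valence 4) → 0 H
  atom 9: F (halogen, monovalent) → 0 H
  atom 10: C, bond orders sum to 4 (valence 4) → 0 H
  atom 11: F (halogen, monovalent) → 0 H
  atom 12: C, bond orders sum to 4 (valence 4) → 0 H
  atom 13: Cl (halogen, monovalent) → 0 H
Totals → C:7, H:3, Br:1, Cl:1, F:2, N:1, O:1.
In Hill order: C7H3BrClF2NO.

C7H3BrClF2NO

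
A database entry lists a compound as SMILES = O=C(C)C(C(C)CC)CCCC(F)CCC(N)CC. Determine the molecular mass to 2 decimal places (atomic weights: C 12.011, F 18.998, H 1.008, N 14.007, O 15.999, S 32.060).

First, the molecular formula is C16H32FNO (counting implicit H from valence).
  C: 16 × 12.011 = 192.176
  F: 1 × 18.998 = 18.998
  H: 32 × 1.008 = 32.256
  N: 1 × 14.007 = 14.007
  O: 1 × 15.999 = 15.999
Sum: 16×12.011 + 1×18.998 + 32×1.008 + 1×14.007 + 1×15.999 = 273.436 → 273.44 g/mol.

273.44 g/mol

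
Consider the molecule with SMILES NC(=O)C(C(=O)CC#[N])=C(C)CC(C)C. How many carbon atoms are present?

11

Count every carbon token in the SMILES (each C, including those in ring-closure positions and inside branches).
Carbon count: 11.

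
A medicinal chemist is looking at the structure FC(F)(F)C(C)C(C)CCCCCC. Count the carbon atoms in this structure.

11

Count every carbon token in the SMILES (each C, including those in ring-closure positions and inside branches).
Carbon count: 11.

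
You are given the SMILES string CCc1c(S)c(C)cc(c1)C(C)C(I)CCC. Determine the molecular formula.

C15H23IS

Walk through each heavy atom and fill implicit hydrogens from standard valence (C 4, N 3, O 2, S 2, halogen 1); for lowercase aromatic atoms, an aromatic c carries 1 H when it has two neighbours and 0 H with three, and aromatic n carries 0 H:
  atom 1: C, bond orders sum to 1 (valence 4) → 3 H
  atom 2: C, bond orders sum to 2 (valence 4) → 2 H
  atom 3: aromatic c, 3 neighbours → 0 H
  atom 4: aromatic c, 3 neighbours → 0 H
  atom 5: S, bond orders sum to 1 (valence 2) → 1 H
  atom 6: aromatic c, 3 neighbours → 0 H
  atom 7: C, bond orders sum to 1 (valence 4) → 3 H
  atom 8: aromatic c, 2 neighbours → 1 H
  atom 9: aromatic c, 3 neighbours → 0 H
  atom 10: aromatic c, 2 neighbours → 1 H
  atom 11: C, bond orders sum to 3 (valence 4) → 1 H
  atom 12: C, bond orders sum to 1 (valence 4) → 3 H
  atom 13: C, bond orders sum to 3 (valence 4) → 1 H
  atom 14: I (halogen, monovalent) → 0 H
  atom 15: C, bond orders sum to 2 (valence 4) → 2 H
  atom 16: C, bond orders sum to 2 (valence 4) → 2 H
  atom 17: C, bond orders sum to 1 (valence 4) → 3 H
Totals → C:15, H:23, I:1, S:1.
In Hill order: C15H23IS.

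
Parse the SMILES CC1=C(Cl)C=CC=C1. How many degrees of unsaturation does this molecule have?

4

Degree of unsaturation = (number of rings) + (number of π bonds).
Ring closures in the SMILES: 1.
π bonds: 3 double bonds (each 1 DoU) → 3 DoU from unsaturation.
Total DoU = 1 + 3 = 4.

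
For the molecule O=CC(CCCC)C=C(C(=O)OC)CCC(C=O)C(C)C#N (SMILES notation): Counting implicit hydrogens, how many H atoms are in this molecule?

25

Walk through each heavy atom and fill implicit hydrogens from standard valence (C 4, N 3, O 2, S 2, halogen 1):
  atom 1: O, bond orders sum to 2 (valence 2) → 0 H
  atom 2: C, bond orders sum to 3 (valence 4) → 1 H
  atom 3: C, bond orders sum to 3 (valence 4) → 1 H
  atom 4: C, bond orders sum to 2 (valence 4) → 2 H
  atom 5: C, bond orders sum to 2 (valence 4) → 2 H
  atom 6: C, bond orders sum to 2 (valence 4) → 2 H
  atom 7: C, bond orders sum to 1 (valence 4) → 3 H
  atom 8: C, bond orders sum to 3 (valence 4) → 1 H
  atom 9: C, bond orders sum to 4 (valence 4) → 0 H
  atom 10: C, bond orders sum to 4 (valence 4) → 0 H
  atom 11: O, bond orders sum to 2 (valence 2) → 0 H
  atom 12: O, bond orders sum to 2 (valence 2) → 0 H
  atom 13: C, bond orders sum to 1 (valence 4) → 3 H
  atom 14: C, bond orders sum to 2 (valence 4) → 2 H
  atom 15: C, bond orders sum to 2 (valence 4) → 2 H
  atom 16: C, bond orders sum to 3 (valence 4) → 1 H
  atom 17: C, bond orders sum to 3 (valence 4) → 1 H
  atom 18: O, bond orders sum to 2 (valence 2) → 0 H
  atom 19: C, bond orders sum to 3 (valence 4) → 1 H
  atom 20: C, bond orders sum to 1 (valence 4) → 3 H
  atom 21: C, bond orders sum to 4 (valence 4) → 0 H
  atom 22: N, bond orders sum to 3 (valence 3) → 0 H
Total hydrogens: 25.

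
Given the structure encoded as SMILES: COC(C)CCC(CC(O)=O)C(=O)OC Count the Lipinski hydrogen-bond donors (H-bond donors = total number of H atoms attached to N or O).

Donors: find every N or O and count the H atoms it carries.
  atom 2 (O): bond orders sum to 2 → 0 H
  atom 10 (O): bond orders sum to 1 → 1 H
  atom 11 (O): bond orders sum to 2 → 0 H
  atom 13 (O): bond orders sum to 2 → 0 H
  atom 14 (O): bond orders sum to 2 → 0 H
Lipinski HBD = 1.

1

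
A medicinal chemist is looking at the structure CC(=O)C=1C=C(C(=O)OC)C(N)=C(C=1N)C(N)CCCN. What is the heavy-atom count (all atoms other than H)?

21

Every atom symbol written in the SMILES (organic subset) is one heavy atom; implicit H are not written.
Heavy atoms by element → C:14, N:4, O:3.
Total: 21.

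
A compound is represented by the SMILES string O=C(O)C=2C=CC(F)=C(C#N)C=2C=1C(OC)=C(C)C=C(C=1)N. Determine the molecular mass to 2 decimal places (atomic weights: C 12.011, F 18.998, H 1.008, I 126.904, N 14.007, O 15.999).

300.29 g/mol

First, the molecular formula is C16H13FN2O3 (counting implicit H from valence).
  C: 16 × 12.011 = 192.176
  F: 1 × 18.998 = 18.998
  H: 13 × 1.008 = 13.104
  N: 2 × 14.007 = 28.014
  O: 3 × 15.999 = 47.997
Sum: 16×12.011 + 1×18.998 + 13×1.008 + 2×14.007 + 3×15.999 = 300.289 → 300.29 g/mol.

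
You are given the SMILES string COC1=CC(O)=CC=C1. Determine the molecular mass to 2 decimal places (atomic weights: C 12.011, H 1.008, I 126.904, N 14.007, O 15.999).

124.14 g/mol

First, the molecular formula is C7H8O2 (counting implicit H from valence).
  C: 7 × 12.011 = 84.077
  H: 8 × 1.008 = 8.064
  O: 2 × 15.999 = 31.998
Sum: 7×12.011 + 8×1.008 + 2×15.999 = 124.139 → 124.14 g/mol.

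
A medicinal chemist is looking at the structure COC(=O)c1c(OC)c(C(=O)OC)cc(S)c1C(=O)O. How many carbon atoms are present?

Count every carbon token in the SMILES (each C, including those in ring-closure positions and inside branches).
Carbon count: 12.

12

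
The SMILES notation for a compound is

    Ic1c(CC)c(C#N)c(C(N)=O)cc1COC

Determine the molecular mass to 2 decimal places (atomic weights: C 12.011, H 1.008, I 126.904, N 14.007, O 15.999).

First, the molecular formula is C12H13IN2O2 (counting implicit H from valence).
  C: 12 × 12.011 = 144.132
  H: 13 × 1.008 = 13.104
  I: 1 × 126.904 = 126.904
  N: 2 × 14.007 = 28.014
  O: 2 × 15.999 = 31.998
Sum: 12×12.011 + 13×1.008 + 1×126.904 + 2×14.007 + 2×15.999 = 344.152 → 344.15 g/mol.

344.15 g/mol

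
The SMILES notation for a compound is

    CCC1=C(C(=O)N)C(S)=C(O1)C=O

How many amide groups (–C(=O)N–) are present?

1

The amide motif appears at heavy-atom position 5 in the SMILES.
Other groups present: 1 aldehyde, 1 thiol.
Amide count: 1.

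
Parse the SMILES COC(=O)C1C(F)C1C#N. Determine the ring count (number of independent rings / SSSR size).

In SMILES, each pair of matching ring-closure digits denotes one ring-closing bond; the number of such bonds equals the number of independent rings.
Ring-closure bonds here: 1.

1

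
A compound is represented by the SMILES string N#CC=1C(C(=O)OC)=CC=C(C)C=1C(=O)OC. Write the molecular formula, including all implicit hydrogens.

Walk through each heavy atom and fill implicit hydrogens from standard valence (C 4, N 3, O 2, S 2, halogen 1):
  atom 1: N, bond orders sum to 3 (valence 3) → 0 H
  atom 2: C, bond orders sum to 4 (valence 4) → 0 H
  atom 3: C, bond orders sum to 4 (valence 4) → 0 H
  atom 4: C, bond orders sum to 4 (valence 4) → 0 H
  atom 5: C, bond orders sum to 4 (valence 4) → 0 H
  atom 6: O, bond orders sum to 2 (valence 2) → 0 H
  atom 7: O, bond orders sum to 2 (valence 2) → 0 H
  atom 8: C, bond orders sum to 1 (valence 4) → 3 H
  atom 9: C, bond orders sum to 3 (valence 4) → 1 H
  atom 10: C, bond orders sum to 3 (valence 4) → 1 H
  atom 11: C, bond orders sum to 4 (valence 4) → 0 H
  atom 12: C, bond orders sum to 1 (valence 4) → 3 H
  atom 13: C, bond orders sum to 4 (valence 4) → 0 H
  atom 14: C, bond orders sum to 4 (valence 4) → 0 H
  atom 15: O, bond orders sum to 2 (valence 2) → 0 H
  atom 16: O, bond orders sum to 2 (valence 2) → 0 H
  atom 17: C, bond orders sum to 1 (valence 4) → 3 H
Totals → C:12, H:11, N:1, O:4.

C12H11NO4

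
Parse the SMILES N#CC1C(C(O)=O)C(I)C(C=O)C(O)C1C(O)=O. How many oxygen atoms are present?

Scan the SMILES for O atoms (remember two-letter symbols like Cl and Br are single atoms).
Oxygen count: 6.

6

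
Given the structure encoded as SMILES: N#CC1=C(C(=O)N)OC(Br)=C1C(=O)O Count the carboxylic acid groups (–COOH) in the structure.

The carboxylic acid motif appears at heavy-atom position 12 in the SMILES.
Other groups present: 1 amide, 1 nitrile.
Carboxylic acid count: 1.

1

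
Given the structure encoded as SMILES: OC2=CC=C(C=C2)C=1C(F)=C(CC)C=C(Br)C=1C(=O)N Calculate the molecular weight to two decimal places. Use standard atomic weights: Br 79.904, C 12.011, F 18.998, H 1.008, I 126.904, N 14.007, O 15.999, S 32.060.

338.18 g/mol

First, the molecular formula is C15H13BrFNO2 (counting implicit H from valence).
  Br: 1 × 79.904 = 79.904
  C: 15 × 12.011 = 180.165
  F: 1 × 18.998 = 18.998
  H: 13 × 1.008 = 13.104
  N: 1 × 14.007 = 14.007
  O: 2 × 15.999 = 31.998
Sum: 1×79.904 + 15×12.011 + 1×18.998 + 13×1.008 + 1×14.007 + 2×15.999 = 338.176 → 338.18 g/mol.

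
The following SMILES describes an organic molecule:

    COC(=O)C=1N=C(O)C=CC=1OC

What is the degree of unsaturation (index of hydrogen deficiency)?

5

Molecular formula: C8H9NO4.
DoU = (2C + 2 + N − H − X) / 2, where X is the halogen count and O/S are ignored.
    = (2·8 + 2 + 1 − 9 − 0) / 2 = 10 / 2 = 5.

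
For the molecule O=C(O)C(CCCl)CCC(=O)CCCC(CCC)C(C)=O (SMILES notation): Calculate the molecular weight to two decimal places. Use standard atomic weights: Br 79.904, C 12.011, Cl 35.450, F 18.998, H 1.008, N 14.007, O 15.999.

First, the molecular formula is C16H27ClO4 (counting implicit H from valence).
  C: 16 × 12.011 = 192.176
  Cl: 1 × 35.450 = 35.450
  H: 27 × 1.008 = 27.216
  O: 4 × 15.999 = 63.996
Sum: 16×12.011 + 1×35.450 + 27×1.008 + 4×15.999 = 318.838 → 318.84 g/mol.

318.84 g/mol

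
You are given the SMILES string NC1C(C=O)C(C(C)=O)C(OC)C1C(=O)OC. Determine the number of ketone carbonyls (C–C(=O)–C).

The ketone motif appears at heavy-atom position 7 in the SMILES.
Other groups present: 1 aldehyde, 1 ester, 1 ether, 1 primary amine.
Ketone count: 1.

1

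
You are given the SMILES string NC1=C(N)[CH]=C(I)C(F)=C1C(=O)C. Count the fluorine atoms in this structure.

Scan the SMILES for F atoms (remember two-letter symbols like Cl and Br are single atoms).
Fluorine count: 1.

1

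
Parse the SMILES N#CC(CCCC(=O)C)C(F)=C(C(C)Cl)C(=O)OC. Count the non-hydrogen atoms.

19

Every atom symbol written in the SMILES (organic subset) is one heavy atom; implicit H are not written.
Heavy atoms by element → C:13, Cl:1, F:1, N:1, O:3.
Total: 19.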